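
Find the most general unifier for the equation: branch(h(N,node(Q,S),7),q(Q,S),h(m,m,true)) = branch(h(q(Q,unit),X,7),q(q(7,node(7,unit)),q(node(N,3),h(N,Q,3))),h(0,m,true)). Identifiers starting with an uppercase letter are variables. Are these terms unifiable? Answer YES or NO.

NO

Decompose branch/3: h(N,node(Q,S),7) = h(q(Q,unit),X,7),  q(Q,S) = q(q(7,node(7,unit)),q(node(N,3),h(N,Q,3))),  h(m,m,true) = h(0,m,true).
Decompose h/3: N = q(Q,unit),  node(Q,S) = X,  7 = 7.
Bind N := q(Q,unit); substituting into the one remaining equation that mentions N gives: q(Q,S) = q(q(7,node(7,unit)),q(node(q(Q,unit),3),h(q(Q,unit),Q,3))).
Bind X := node(Q,S); no other remaining equation mentions X.
Delete trivial equation 7 = 7.
Decompose q/2: Q = q(7,node(7,unit)),  S = q(node(q(Q,unit),3),h(q(Q,unit),Q,3)).
Bind Q := q(7,node(7,unit)); substituting into the one remaining equation that mentions Q gives: S = q(node(q(q(7,node(7,unit)),unit),3),h(q(q(7,node(7,unit)),unit),q(7,node(7,unit)),3)). Substituting into the earlier bindings gives N := q(q(7,node(7,unit)),unit), X := node(q(7,node(7,unit)),S).
Bind S := q(node(q(q(7,node(7,unit)),unit),3),h(q(q(7,node(7,unit)),unit),q(7,node(7,unit)),3)); no other remaining equation mentions S. Substituting into the earlier binding gives X := node(q(7,node(7,unit)),q(node(q(q(7,node(7,unit)),unit),3),h(q(q(7,node(7,unit)),unit),q(7,node(7,unit)),3))).
Decompose h/3: m = 0,  m = m,  true = true.
Clash: constants m and 0 differ; no unifier exists.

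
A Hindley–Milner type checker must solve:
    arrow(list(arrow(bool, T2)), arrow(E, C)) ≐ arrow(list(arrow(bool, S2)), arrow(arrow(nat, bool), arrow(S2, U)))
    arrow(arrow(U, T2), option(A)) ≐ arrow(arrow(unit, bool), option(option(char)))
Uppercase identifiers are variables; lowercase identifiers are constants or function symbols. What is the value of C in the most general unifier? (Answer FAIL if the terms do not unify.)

Decompose arrow/2: list(arrow(bool, T2)) ≐ list(arrow(bool, S2)),  arrow(E, C) ≐ arrow(arrow(nat, bool), arrow(S2, U)).
Decompose list/1: arrow(bool, T2) ≐ arrow(bool, S2).
Decompose arrow/2: bool ≐ bool,  T2 ≐ S2.
Delete trivial equation bool ≐ bool.
Bind T2 := S2; substituting into the one remaining equation that mentions T2 gives: arrow(arrow(U, S2), option(A)) ≐ arrow(arrow(unit, bool), option(option(char))).
Decompose arrow/2: E ≐ arrow(nat, bool),  C ≐ arrow(S2, U).
Bind E := arrow(nat, bool); no other remaining equation mentions E.
Bind C := arrow(S2, U); no other remaining equation mentions C.
Decompose arrow/2: arrow(U, S2) ≐ arrow(unit, bool),  option(A) ≐ option(option(char)).
Decompose arrow/2: U ≐ unit,  S2 ≐ bool.
Bind U := unit; no other remaining equation mentions U. Substituting into the earlier binding gives C := arrow(S2, unit).
Bind S2 := bool; no other remaining equation mentions S2. Substituting into the earlier bindings gives T2 := bool, C := arrow(bool, unit).
Decompose option/1: A ≐ option(char).
Bind A := option(char).
MGU = { T2 ↦ bool, E ↦ arrow(nat, bool), C ↦ arrow(bool, unit), U ↦ unit, S2 ↦ bool, A ↦ option(char) }, so C ↦ arrow(bool, unit).

arrow(bool, unit)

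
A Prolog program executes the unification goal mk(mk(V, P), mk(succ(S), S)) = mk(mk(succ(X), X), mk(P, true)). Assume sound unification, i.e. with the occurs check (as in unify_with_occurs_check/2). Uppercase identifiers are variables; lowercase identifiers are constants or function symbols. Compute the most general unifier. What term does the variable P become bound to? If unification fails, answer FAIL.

Decompose mk/2: mk(V, P) = mk(succ(X), X),  mk(succ(S), S) = mk(P, true).
Decompose mk/2: V = succ(X),  P = X.
Bind V := succ(X); no other remaining equation mentions V.
Bind P := X; substituting into the remaining equation gives: mk(succ(S), S) = mk(X, true).
Decompose mk/2: succ(S) = X,  S = true.
Bind X := succ(S); no other remaining equation mentions X. Substituting into the earlier bindings gives V := succ(succ(S)), P := succ(S).
Bind S := true. Substituting into the earlier bindings gives V := succ(succ(true)), P := succ(true), X := succ(true).
MGU = { V -> succ(succ(true)), P -> succ(true), X -> succ(true), S -> true }, so P -> succ(true).

succ(true)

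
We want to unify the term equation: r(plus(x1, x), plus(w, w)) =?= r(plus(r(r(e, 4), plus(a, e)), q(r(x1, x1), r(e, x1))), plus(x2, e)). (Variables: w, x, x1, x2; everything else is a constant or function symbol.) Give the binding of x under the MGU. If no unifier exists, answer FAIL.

q(r(r(r(e, 4), plus(a, e)), r(r(e, 4), plus(a, e))), r(e, r(r(e, 4), plus(a, e))))

Decompose r/2: plus(x1, x) =?= plus(r(r(e, 4), plus(a, e)), q(r(x1, x1), r(e, x1))),  plus(w, w) =?= plus(x2, e).
Decompose plus/2: x1 =?= r(r(e, 4), plus(a, e)),  x =?= q(r(x1, x1), r(e, x1)).
Bind x1 := r(r(e, 4), plus(a, e)); substituting into the one remaining equation that mentions x1 gives: x =?= q(r(r(r(e, 4), plus(a, e)), r(r(e, 4), plus(a, e))), r(e, r(r(e, 4), plus(a, e)))).
Bind x := q(r(r(r(e, 4), plus(a, e)), r(r(e, 4), plus(a, e))), r(e, r(r(e, 4), plus(a, e)))); no other remaining equation mentions x.
Decompose plus/2: w =?= x2,  w =?= e.
Bind w := x2; substituting into the remaining equation gives: x2 =?= e.
Bind x2 := e. Substituting into the earlier binding gives w := e.
MGU = { x1 -> r(r(e, 4), plus(a, e)), x -> q(r(r(r(e, 4), plus(a, e)), r(r(e, 4), plus(a, e))), r(e, r(r(e, 4), plus(a, e)))), w -> e, x2 -> e }, so x -> q(r(r(r(e, 4), plus(a, e)), r(r(e, 4), plus(a, e))), r(e, r(r(e, 4), plus(a, e)))).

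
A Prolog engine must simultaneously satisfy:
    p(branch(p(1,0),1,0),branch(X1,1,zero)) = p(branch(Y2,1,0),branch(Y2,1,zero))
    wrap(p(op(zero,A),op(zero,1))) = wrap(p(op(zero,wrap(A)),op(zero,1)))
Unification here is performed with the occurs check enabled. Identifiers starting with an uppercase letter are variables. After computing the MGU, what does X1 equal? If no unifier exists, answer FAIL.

Decompose p/2: branch(p(1,0),1,0) = branch(Y2,1,0),  branch(X1,1,zero) = branch(Y2,1,zero).
Decompose branch/3: p(1,0) = Y2,  1 = 1,  0 = 0.
Bind Y2 := p(1,0); substituting into the one remaining equation that mentions Y2 gives: branch(X1,1,zero) = branch(p(1,0),1,zero).
Delete trivial equation 1 = 1.
Delete trivial equation 0 = 0.
Decompose branch/3: X1 = p(1,0),  1 = 1,  zero = zero.
Bind X1 := p(1,0); no other remaining equation mentions X1.
Delete trivial equation 1 = 1.
Delete trivial equation zero = zero.
Decompose wrap/1: p(op(zero,A),op(zero,1)) = p(op(zero,wrap(A)),op(zero,1)).
Decompose p/2: op(zero,A) = op(zero,wrap(A)),  op(zero,1) = op(zero,1).
Decompose op/2: zero = zero,  A = wrap(A).
Delete trivial equation zero = zero.
Occurs check fails: A occurs in wrap(A); the equation A = wrap(A) has no finite solution.

FAIL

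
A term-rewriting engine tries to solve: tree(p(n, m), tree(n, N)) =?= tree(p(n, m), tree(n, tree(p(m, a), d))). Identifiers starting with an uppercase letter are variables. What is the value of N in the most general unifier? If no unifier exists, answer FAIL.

Decompose tree/2: p(n, m) =?= p(n, m),  tree(n, N) =?= tree(n, tree(p(m, a), d)).
Delete trivial equation p(n, m) =?= p(n, m).
Decompose tree/2: n =?= n,  N =?= tree(p(m, a), d).
Delete trivial equation n =?= n.
Bind N := tree(p(m, a), d).
MGU = { N := tree(p(m, a), d) }, so N := tree(p(m, a), d).

tree(p(m, a), d)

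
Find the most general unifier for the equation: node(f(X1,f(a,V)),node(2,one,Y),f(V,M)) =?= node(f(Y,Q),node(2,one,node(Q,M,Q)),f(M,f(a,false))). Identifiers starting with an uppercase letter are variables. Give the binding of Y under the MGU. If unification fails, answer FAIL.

node(f(a,f(a,false)),f(a,false),f(a,f(a,false)))

Decompose node/3: f(X1,f(a,V)) =?= f(Y,Q),  node(2,one,Y) =?= node(2,one,node(Q,M,Q)),  f(V,M) =?= f(M,f(a,false)).
Decompose f/2: X1 =?= Y,  f(a,V) =?= Q.
Bind X1 := Y; no other remaining equation mentions X1.
Bind Q := f(a,V); substituting into the one remaining equation that mentions Q gives: node(2,one,Y) =?= node(2,one,node(f(a,V),M,f(a,V))).
Decompose node/3: 2 =?= 2,  one =?= one,  Y =?= node(f(a,V),M,f(a,V)).
Delete trivial equation 2 =?= 2.
Delete trivial equation one =?= one.
Bind Y := node(f(a,V),M,f(a,V)); no other remaining equation mentions Y. Substituting into the earlier binding gives X1 := node(f(a,V),M,f(a,V)).
Decompose f/2: V =?= M,  M =?= f(a,false).
Bind V := M; no other remaining equation mentions V. Substituting into the earlier bindings gives X1 := node(f(a,M),M,f(a,M)), Q := f(a,M), Y := node(f(a,M),M,f(a,M)).
Bind M := f(a,false). Substituting into the earlier bindings gives X1 := node(f(a,f(a,false)),f(a,false),f(a,f(a,false))), Q := f(a,f(a,false)), Y := node(f(a,f(a,false)),f(a,false),f(a,f(a,false))), V := f(a,false).
MGU = { X1 -> node(f(a,f(a,false)),f(a,false),f(a,f(a,false))), Q -> f(a,f(a,false)), Y -> node(f(a,f(a,false)),f(a,false),f(a,f(a,false))), V -> f(a,false), M -> f(a,false) }, so Y -> node(f(a,f(a,false)),f(a,false),f(a,f(a,false))).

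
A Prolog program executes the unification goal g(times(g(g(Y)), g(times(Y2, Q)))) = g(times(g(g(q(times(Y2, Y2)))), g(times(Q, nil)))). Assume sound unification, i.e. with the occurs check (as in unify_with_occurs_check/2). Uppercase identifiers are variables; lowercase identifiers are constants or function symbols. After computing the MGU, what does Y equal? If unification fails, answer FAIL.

Decompose g/1: times(g(g(Y)), g(times(Y2, Q))) = times(g(g(q(times(Y2, Y2)))), g(times(Q, nil))).
Decompose times/2: g(g(Y)) = g(g(q(times(Y2, Y2)))),  g(times(Y2, Q)) = g(times(Q, nil)).
Decompose g/1: g(Y) = g(q(times(Y2, Y2))).
Decompose g/1: Y = q(times(Y2, Y2)).
Bind Y := q(times(Y2, Y2)); no other remaining equation mentions Y.
Decompose g/1: times(Y2, Q) = times(Q, nil).
Decompose times/2: Y2 = Q,  Q = nil.
Bind Y2 := Q; no other remaining equation mentions Y2. Substituting into the earlier binding gives Y := q(times(Q, Q)).
Bind Q := nil. Substituting into the earlier bindings gives Y := q(times(nil, nil)), Y2 := nil.
MGU = { Y -> q(times(nil, nil)), Y2 -> nil, Q -> nil }, so Y -> q(times(nil, nil)).

q(times(nil, nil))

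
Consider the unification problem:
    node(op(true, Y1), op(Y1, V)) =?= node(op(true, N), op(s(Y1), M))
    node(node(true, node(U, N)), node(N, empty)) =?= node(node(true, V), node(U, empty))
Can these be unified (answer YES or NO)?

Decompose node/2: op(true, Y1) =?= op(true, N),  op(Y1, V) =?= op(s(Y1), M).
Decompose op/2: true =?= true,  Y1 =?= N.
Delete trivial equation true =?= true.
Bind Y1 := N; substituting into the one remaining equation that mentions Y1 gives: op(N, V) =?= op(s(N), M).
Decompose op/2: N =?= s(N),  V =?= M.
Occurs check fails: N occurs in s(N); the equation N =?= s(N) has no finite solution.

NO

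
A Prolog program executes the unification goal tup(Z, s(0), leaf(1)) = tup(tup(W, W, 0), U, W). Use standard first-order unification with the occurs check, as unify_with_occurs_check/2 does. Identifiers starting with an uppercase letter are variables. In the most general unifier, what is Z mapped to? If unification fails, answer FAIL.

tup(leaf(1), leaf(1), 0)

Decompose tup/3: Z = tup(W, W, 0),  s(0) = U,  leaf(1) = W.
Bind Z := tup(W, W, 0); no other remaining equation mentions Z.
Bind U := s(0); no other remaining equation mentions U.
Bind W := leaf(1). Substituting into the earlier binding gives Z := tup(leaf(1), leaf(1), 0).
MGU = { Z ↦ tup(leaf(1), leaf(1), 0), U ↦ s(0), W ↦ leaf(1) }, so Z ↦ tup(leaf(1), leaf(1), 0).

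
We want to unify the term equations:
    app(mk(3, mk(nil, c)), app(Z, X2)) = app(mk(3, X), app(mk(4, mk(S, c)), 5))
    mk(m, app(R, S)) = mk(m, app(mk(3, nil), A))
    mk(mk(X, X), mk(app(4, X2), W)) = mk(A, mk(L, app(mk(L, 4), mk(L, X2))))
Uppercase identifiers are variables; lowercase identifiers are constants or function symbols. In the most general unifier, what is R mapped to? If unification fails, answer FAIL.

mk(3, nil)

Decompose app/2: mk(3, mk(nil, c)) = mk(3, X),  app(Z, X2) = app(mk(4, mk(S, c)), 5).
Decompose mk/2: 3 = 3,  mk(nil, c) = X.
Delete trivial equation 3 = 3.
Bind X := mk(nil, c); substituting into the one remaining equation that mentions X gives: mk(mk(mk(nil, c), mk(nil, c)), mk(app(4, X2), W)) = mk(A, mk(L, app(mk(L, 4), mk(L, X2)))).
Decompose app/2: Z = mk(4, mk(S, c)),  X2 = 5.
Bind Z := mk(4, mk(S, c)); no other remaining equation mentions Z.
Bind X2 := 5; substituting into the one remaining equation that mentions X2 gives: mk(mk(mk(nil, c), mk(nil, c)), mk(app(4, 5), W)) = mk(A, mk(L, app(mk(L, 4), mk(L, 5)))).
Decompose mk/2: m = m,  app(R, S) = app(mk(3, nil), A).
Delete trivial equation m = m.
Decompose app/2: R = mk(3, nil),  S = A.
Bind R := mk(3, nil); no other remaining equation mentions R.
Bind S := A; no other remaining equation mentions S. Substituting into the earlier binding gives Z := mk(4, mk(A, c)).
Decompose mk/2: mk(mk(nil, c), mk(nil, c)) = A,  mk(app(4, 5), W) = mk(L, app(mk(L, 4), mk(L, 5))).
Bind A := mk(mk(nil, c), mk(nil, c)); no other remaining equation mentions A. Substituting into the earlier bindings gives Z := mk(4, mk(mk(mk(nil, c), mk(nil, c)), c)), S := mk(mk(nil, c), mk(nil, c)).
Decompose mk/2: app(4, 5) = L,  W = app(mk(L, 4), mk(L, 5)).
Bind L := app(4, 5); substituting into the remaining equation gives: W = app(mk(app(4, 5), 4), mk(app(4, 5), 5)).
Bind W := app(mk(app(4, 5), 4), mk(app(4, 5), 5)).
MGU = { X ↦ mk(nil, c), Z ↦ mk(4, mk(mk(mk(nil, c), mk(nil, c)), c)), X2 ↦ 5, R ↦ mk(3, nil), S ↦ mk(mk(nil, c), mk(nil, c)), A ↦ mk(mk(nil, c), mk(nil, c)), L ↦ app(4, 5), W ↦ app(mk(app(4, 5), 4), mk(app(4, 5), 5)) }, so R ↦ mk(3, nil).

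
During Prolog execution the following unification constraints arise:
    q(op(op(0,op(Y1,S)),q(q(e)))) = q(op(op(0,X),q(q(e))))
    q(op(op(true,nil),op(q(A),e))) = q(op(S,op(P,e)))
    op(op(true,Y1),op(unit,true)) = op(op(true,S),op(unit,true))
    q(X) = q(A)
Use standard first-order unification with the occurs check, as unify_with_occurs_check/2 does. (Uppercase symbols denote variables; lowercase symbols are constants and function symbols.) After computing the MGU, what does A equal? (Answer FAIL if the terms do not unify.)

op(op(true,nil),op(true,nil))

Decompose q/1: op(op(0,op(Y1,S)),q(q(e))) = op(op(0,X),q(q(e))).
Decompose op/2: op(0,op(Y1,S)) = op(0,X),  q(q(e)) = q(q(e)).
Decompose op/2: 0 = 0,  op(Y1,S) = X.
Delete trivial equation 0 = 0.
Bind X := op(Y1,S); substituting into the one remaining equation that mentions X gives: q(op(Y1,S)) = q(A).
Delete trivial equation q(q(e)) = q(q(e)).
Decompose q/1: op(op(true,nil),op(q(A),e)) = op(S,op(P,e)).
Decompose op/2: op(true,nil) = S,  op(q(A),e) = op(P,e).
Bind S := op(true,nil); substituting into the 2 remaining equations that mention S gives: op(op(true,Y1),op(unit,true)) = op(op(true,op(true,nil)),op(unit,true)),  q(op(Y1,op(true,nil))) = q(A). Substituting into the earlier binding gives X := op(Y1,op(true,nil)).
Decompose op/2: q(A) = P,  e = e.
Bind P := q(A); no other remaining equation mentions P.
Delete trivial equation e = e.
Decompose op/2: op(true,Y1) = op(true,op(true,nil)),  op(unit,true) = op(unit,true).
Decompose op/2: true = true,  Y1 = op(true,nil).
Delete trivial equation true = true.
Bind Y1 := op(true,nil); substituting into the one remaining equation that mentions Y1 gives: q(op(op(true,nil),op(true,nil))) = q(A). Substituting into the earlier binding gives X := op(op(true,nil),op(true,nil)).
Delete trivial equation op(unit,true) = op(unit,true).
Decompose q/1: op(op(true,nil),op(true,nil)) = A.
Bind A := op(op(true,nil),op(true,nil)). Substituting into the earlier binding gives P := q(op(op(true,nil),op(true,nil))).
MGU = { X ↦ op(op(true,nil),op(true,nil)), S ↦ op(true,nil), P ↦ q(op(op(true,nil),op(true,nil))), Y1 ↦ op(true,nil), A ↦ op(op(true,nil),op(true,nil)) }, so A ↦ op(op(true,nil),op(true,nil)).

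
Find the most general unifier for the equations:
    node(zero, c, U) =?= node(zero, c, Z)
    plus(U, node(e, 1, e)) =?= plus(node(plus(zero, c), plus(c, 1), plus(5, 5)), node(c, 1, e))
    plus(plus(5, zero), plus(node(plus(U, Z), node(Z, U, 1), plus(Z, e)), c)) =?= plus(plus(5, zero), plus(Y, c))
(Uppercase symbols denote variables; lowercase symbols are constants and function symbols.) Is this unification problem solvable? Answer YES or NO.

NO

Decompose node/3: zero =?= zero,  c =?= c,  U =?= Z.
Delete trivial equation zero =?= zero.
Delete trivial equation c =?= c.
Bind U := Z; substituting into the remaining equations gives: plus(Z, node(e, 1, e)) =?= plus(node(plus(zero, c), plus(c, 1), plus(5, 5)), node(c, 1, e)),  plus(plus(5, zero), plus(node(plus(Z, Z), node(Z, Z, 1), plus(Z, e)), c)) =?= plus(plus(5, zero), plus(Y, c)).
Decompose plus/2: Z =?= node(plus(zero, c), plus(c, 1), plus(5, 5)),  node(e, 1, e) =?= node(c, 1, e).
Bind Z := node(plus(zero, c), plus(c, 1), plus(5, 5)); substituting into the one remaining equation that mentions Z gives: plus(plus(5, zero), plus(node(plus(node(plus(zero, c), plus(c, 1), plus(5, 5)), node(plus(zero, c), plus(c, 1), plus(5, 5))), node(node(plus(zero, c), plus(c, 1), plus(5, 5)), node(plus(zero, c), plus(c, 1), plus(5, 5)), 1), plus(node(plus(zero, c), plus(c, 1), plus(5, 5)), e)), c)) =?= plus(plus(5, zero), plus(Y, c)). Substituting into the earlier binding gives U := node(plus(zero, c), plus(c, 1), plus(5, 5)).
Decompose node/3: e =?= c,  1 =?= 1,  e =?= e.
Clash: constants e and c differ; no unifier exists.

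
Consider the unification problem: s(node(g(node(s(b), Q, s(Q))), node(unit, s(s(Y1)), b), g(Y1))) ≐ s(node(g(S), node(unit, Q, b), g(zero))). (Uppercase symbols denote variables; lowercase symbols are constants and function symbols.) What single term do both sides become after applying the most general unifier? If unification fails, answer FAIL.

Decompose s/1: node(g(node(s(b), Q, s(Q))), node(unit, s(s(Y1)), b), g(Y1)) ≐ node(g(S), node(unit, Q, b), g(zero)).
Decompose node/3: g(node(s(b), Q, s(Q))) ≐ g(S),  node(unit, s(s(Y1)), b) ≐ node(unit, Q, b),  g(Y1) ≐ g(zero).
Decompose g/1: node(s(b), Q, s(Q)) ≐ S.
Bind S := node(s(b), Q, s(Q)); no other remaining equation mentions S.
Decompose node/3: unit ≐ unit,  s(s(Y1)) ≐ Q,  b ≐ b.
Delete trivial equation unit ≐ unit.
Bind Q := s(s(Y1)); no other remaining equation mentions Q. Substituting into the earlier binding gives S := node(s(b), s(s(Y1)), s(s(s(Y1)))).
Delete trivial equation b ≐ b.
Decompose g/1: Y1 ≐ zero.
Bind Y1 := zero. Substituting into the earlier bindings gives S := node(s(b), s(s(zero)), s(s(s(zero)))), Q := s(s(zero)).
Applying the MGU to either side gives s(node(g(node(s(b), s(s(zero)), s(s(s(zero))))), node(unit, s(s(zero)), b), g(zero))).

s(node(g(node(s(b), s(s(zero)), s(s(s(zero))))), node(unit, s(s(zero)), b), g(zero)))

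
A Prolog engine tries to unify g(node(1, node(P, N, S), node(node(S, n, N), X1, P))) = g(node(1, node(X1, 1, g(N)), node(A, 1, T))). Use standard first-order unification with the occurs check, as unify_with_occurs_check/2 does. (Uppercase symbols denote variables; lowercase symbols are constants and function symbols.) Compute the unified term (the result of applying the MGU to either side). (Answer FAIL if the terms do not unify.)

g(node(1, node(1, 1, g(1)), node(node(g(1), n, 1), 1, 1)))

Decompose g/1: node(1, node(P, N, S), node(node(S, n, N), X1, P)) = node(1, node(X1, 1, g(N)), node(A, 1, T)).
Decompose node/3: 1 = 1,  node(P, N, S) = node(X1, 1, g(N)),  node(node(S, n, N), X1, P) = node(A, 1, T).
Delete trivial equation 1 = 1.
Decompose node/3: P = X1,  N = 1,  S = g(N).
Bind P := X1; substituting into the one remaining equation that mentions P gives: node(node(S, n, N), X1, X1) = node(A, 1, T).
Bind N := 1; substituting into the remaining equations gives: S = g(1),  node(node(S, n, 1), X1, X1) = node(A, 1, T).
Bind S := g(1); substituting into the remaining equation gives: node(node(g(1), n, 1), X1, X1) = node(A, 1, T).
Decompose node/3: node(g(1), n, 1) = A,  X1 = 1,  X1 = T.
Bind A := node(g(1), n, 1); no other remaining equation mentions A.
Bind X1 := 1; substituting into the remaining equation gives: 1 = T. Substituting into the earlier binding gives P := 1.
Bind T := 1.
Applying the MGU to either side gives g(node(1, node(1, 1, g(1)), node(node(g(1), n, 1), 1, 1))).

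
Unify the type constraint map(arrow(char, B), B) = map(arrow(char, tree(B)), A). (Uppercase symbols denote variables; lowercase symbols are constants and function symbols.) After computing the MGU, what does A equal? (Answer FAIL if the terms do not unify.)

Decompose map/2: arrow(char, B) = arrow(char, tree(B)),  B = A.
Decompose arrow/2: char = char,  B = tree(B).
Delete trivial equation char = char.
Occurs check fails: B occurs in tree(B); the equation B = tree(B) has no finite solution.

FAIL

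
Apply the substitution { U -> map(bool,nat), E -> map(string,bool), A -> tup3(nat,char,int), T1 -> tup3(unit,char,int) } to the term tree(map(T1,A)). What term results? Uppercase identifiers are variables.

Replace each occurrence of A with tup3(nat,char,int).
Replace each occurrence of T1 with tup3(unit,char,int).
Result: tree(map(tup3(unit,char,int),tup3(nat,char,int))).

tree(map(tup3(unit,char,int),tup3(nat,char,int)))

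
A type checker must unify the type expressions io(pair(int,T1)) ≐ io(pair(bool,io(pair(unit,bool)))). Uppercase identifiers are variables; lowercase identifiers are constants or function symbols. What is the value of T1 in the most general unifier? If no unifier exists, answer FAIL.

FAIL

Decompose io/1: pair(int,T1) ≐ pair(bool,io(pair(unit,bool))).
Decompose pair/2: int ≐ bool,  T1 ≐ io(pair(unit,bool)).
Clash: constants int and bool differ; no unifier exists.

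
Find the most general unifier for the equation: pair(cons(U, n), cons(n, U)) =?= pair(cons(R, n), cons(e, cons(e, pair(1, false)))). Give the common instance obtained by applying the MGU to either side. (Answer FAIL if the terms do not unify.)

Decompose pair/2: cons(U, n) =?= cons(R, n),  cons(n, U) =?= cons(e, cons(e, pair(1, false))).
Decompose cons/2: U =?= R,  n =?= n.
Bind U := R; substituting into the one remaining equation that mentions U gives: cons(n, R) =?= cons(e, cons(e, pair(1, false))).
Delete trivial equation n =?= n.
Decompose cons/2: n =?= e,  R =?= cons(e, pair(1, false)).
Clash: constants n and e differ; no unifier exists.

FAIL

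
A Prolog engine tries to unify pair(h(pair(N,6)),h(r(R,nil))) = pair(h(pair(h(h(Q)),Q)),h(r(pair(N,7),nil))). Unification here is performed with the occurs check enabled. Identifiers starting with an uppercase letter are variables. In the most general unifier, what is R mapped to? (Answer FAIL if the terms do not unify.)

pair(h(h(6)),7)

Decompose pair/2: h(pair(N,6)) = h(pair(h(h(Q)),Q)),  h(r(R,nil)) = h(r(pair(N,7),nil)).
Decompose h/1: pair(N,6) = pair(h(h(Q)),Q).
Decompose pair/2: N = h(h(Q)),  6 = Q.
Bind N := h(h(Q)); substituting into the one remaining equation that mentions N gives: h(r(R,nil)) = h(r(pair(h(h(Q)),7),nil)).
Bind Q := 6; substituting into the remaining equation gives: h(r(R,nil)) = h(r(pair(h(h(6)),7),nil)). Substituting into the earlier binding gives N := h(h(6)).
Decompose h/1: r(R,nil) = r(pair(h(h(6)),7),nil).
Decompose r/2: R = pair(h(h(6)),7),  nil = nil.
Bind R := pair(h(h(6)),7); no other remaining equation mentions R.
Delete trivial equation nil = nil.
MGU = { N ↦ h(h(6)), Q ↦ 6, R ↦ pair(h(h(6)),7) }, so R ↦ pair(h(h(6)),7).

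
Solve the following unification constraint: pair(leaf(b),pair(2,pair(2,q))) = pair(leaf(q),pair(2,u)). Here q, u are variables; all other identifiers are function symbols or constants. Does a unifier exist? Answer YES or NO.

Decompose pair/2: leaf(b) = leaf(q),  pair(2,pair(2,q)) = pair(2,u).
Decompose leaf/1: b = q.
Bind q := b; substituting into the remaining equation gives: pair(2,pair(2,b)) = pair(2,u).
Decompose pair/2: 2 = 2,  pair(2,b) = u.
Delete trivial equation 2 = 2.
Bind u := pair(2,b).
No equations remain and no clash or occurs-check failure arose, so a unifier exists.

YES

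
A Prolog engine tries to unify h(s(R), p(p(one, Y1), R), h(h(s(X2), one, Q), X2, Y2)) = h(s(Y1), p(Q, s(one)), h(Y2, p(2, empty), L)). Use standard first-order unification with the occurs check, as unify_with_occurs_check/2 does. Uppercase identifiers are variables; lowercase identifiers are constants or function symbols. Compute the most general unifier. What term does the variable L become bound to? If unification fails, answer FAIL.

h(s(p(2, empty)), one, p(one, s(one)))

Decompose h/3: s(R) = s(Y1),  p(p(one, Y1), R) = p(Q, s(one)),  h(h(s(X2), one, Q), X2, Y2) = h(Y2, p(2, empty), L).
Decompose s/1: R = Y1.
Bind R := Y1; substituting into the one remaining equation that mentions R gives: p(p(one, Y1), Y1) = p(Q, s(one)).
Decompose p/2: p(one, Y1) = Q,  Y1 = s(one).
Bind Q := p(one, Y1); substituting into the one remaining equation that mentions Q gives: h(h(s(X2), one, p(one, Y1)), X2, Y2) = h(Y2, p(2, empty), L).
Bind Y1 := s(one); substituting into the remaining equation gives: h(h(s(X2), one, p(one, s(one))), X2, Y2) = h(Y2, p(2, empty), L). Substituting into the earlier bindings gives R := s(one), Q := p(one, s(one)).
Decompose h/3: h(s(X2), one, p(one, s(one))) = Y2,  X2 = p(2, empty),  Y2 = L.
Bind Y2 := h(s(X2), one, p(one, s(one))); substituting into the one remaining equation that mentions Y2 gives: h(s(X2), one, p(one, s(one))) = L.
Bind X2 := p(2, empty); substituting into the remaining equation gives: h(s(p(2, empty)), one, p(one, s(one))) = L. Substituting into the earlier binding gives Y2 := h(s(p(2, empty)), one, p(one, s(one))).
Bind L := h(s(p(2, empty)), one, p(one, s(one))).
MGU = { R -> s(one), Q -> p(one, s(one)), Y1 -> s(one), Y2 -> h(s(p(2, empty)), one, p(one, s(one))), X2 -> p(2, empty), L -> h(s(p(2, empty)), one, p(one, s(one))) }, so L -> h(s(p(2, empty)), one, p(one, s(one))).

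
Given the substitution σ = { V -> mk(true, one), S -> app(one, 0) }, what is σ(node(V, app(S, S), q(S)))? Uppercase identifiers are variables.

Replace each occurrence of V with mk(true, one).
Replace each occurrence of S with app(one, 0).
Result: node(mk(true, one), app(app(one, 0), app(one, 0)), q(app(one, 0))).

node(mk(true, one), app(app(one, 0), app(one, 0)), q(app(one, 0)))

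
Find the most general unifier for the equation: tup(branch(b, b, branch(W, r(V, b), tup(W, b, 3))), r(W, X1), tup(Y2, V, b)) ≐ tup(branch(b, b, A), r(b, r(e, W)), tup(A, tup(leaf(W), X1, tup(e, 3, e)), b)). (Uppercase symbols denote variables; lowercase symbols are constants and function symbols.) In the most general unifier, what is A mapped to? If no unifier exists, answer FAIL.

branch(b, r(tup(leaf(b), r(e, b), tup(e, 3, e)), b), tup(b, b, 3))

Decompose tup/3: branch(b, b, branch(W, r(V, b), tup(W, b, 3))) ≐ branch(b, b, A),  r(W, X1) ≐ r(b, r(e, W)),  tup(Y2, V, b) ≐ tup(A, tup(leaf(W), X1, tup(e, 3, e)), b).
Decompose branch/3: b ≐ b,  b ≐ b,  branch(W, r(V, b), tup(W, b, 3)) ≐ A.
Delete trivial equation b ≐ b.
Delete trivial equation b ≐ b.
Bind A := branch(W, r(V, b), tup(W, b, 3)); substituting into the one remaining equation that mentions A gives: tup(Y2, V, b) ≐ tup(branch(W, r(V, b), tup(W, b, 3)), tup(leaf(W), X1, tup(e, 3, e)), b).
Decompose r/2: W ≐ b,  X1 ≐ r(e, W).
Bind W := b; substituting into the remaining equations gives: X1 ≐ r(e, b),  tup(Y2, V, b) ≐ tup(branch(b, r(V, b), tup(b, b, 3)), tup(leaf(b), X1, tup(e, 3, e)), b). Substituting into the earlier binding gives A := branch(b, r(V, b), tup(b, b, 3)).
Bind X1 := r(e, b); substituting into the remaining equation gives: tup(Y2, V, b) ≐ tup(branch(b, r(V, b), tup(b, b, 3)), tup(leaf(b), r(e, b), tup(e, 3, e)), b).
Decompose tup/3: Y2 ≐ branch(b, r(V, b), tup(b, b, 3)),  V ≐ tup(leaf(b), r(e, b), tup(e, 3, e)),  b ≐ b.
Bind Y2 := branch(b, r(V, b), tup(b, b, 3)); no other remaining equation mentions Y2.
Bind V := tup(leaf(b), r(e, b), tup(e, 3, e)); no other remaining equation mentions V. Substituting into the earlier bindings gives A := branch(b, r(tup(leaf(b), r(e, b), tup(e, 3, e)), b), tup(b, b, 3)), Y2 := branch(b, r(tup(leaf(b), r(e, b), tup(e, 3, e)), b), tup(b, b, 3)).
Delete trivial equation b ≐ b.
MGU = { A ↦ branch(b, r(tup(leaf(b), r(e, b), tup(e, 3, e)), b), tup(b, b, 3)), W ↦ b, X1 ↦ r(e, b), Y2 ↦ branch(b, r(tup(leaf(b), r(e, b), tup(e, 3, e)), b), tup(b, b, 3)), V ↦ tup(leaf(b), r(e, b), tup(e, 3, e)) }, so A ↦ branch(b, r(tup(leaf(b), r(e, b), tup(e, 3, e)), b), tup(b, b, 3)).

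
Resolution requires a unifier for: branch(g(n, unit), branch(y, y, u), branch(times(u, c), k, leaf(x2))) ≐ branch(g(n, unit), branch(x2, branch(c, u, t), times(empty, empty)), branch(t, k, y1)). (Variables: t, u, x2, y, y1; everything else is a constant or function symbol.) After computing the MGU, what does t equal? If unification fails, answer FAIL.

Decompose branch/3: g(n, unit) ≐ g(n, unit),  branch(y, y, u) ≐ branch(x2, branch(c, u, t), times(empty, empty)),  branch(times(u, c), k, leaf(x2)) ≐ branch(t, k, y1).
Delete trivial equation g(n, unit) ≐ g(n, unit).
Decompose branch/3: y ≐ x2,  y ≐ branch(c, u, t),  u ≐ times(empty, empty).
Bind y := x2; substituting into the one remaining equation that mentions y gives: x2 ≐ branch(c, u, t).
Bind x2 := branch(c, u, t); substituting into the one remaining equation that mentions x2 gives: branch(times(u, c), k, leaf(branch(c, u, t))) ≐ branch(t, k, y1). Substituting into the earlier binding gives y := branch(c, u, t).
Bind u := times(empty, empty); substituting into the remaining equation gives: branch(times(times(empty, empty), c), k, leaf(branch(c, times(empty, empty), t))) ≐ branch(t, k, y1). Substituting into the earlier bindings gives y := branch(c, times(empty, empty), t), x2 := branch(c, times(empty, empty), t).
Decompose branch/3: times(times(empty, empty), c) ≐ t,  k ≐ k,  leaf(branch(c, times(empty, empty), t)) ≐ y1.
Bind t := times(times(empty, empty), c); substituting into the one remaining equation that mentions t gives: leaf(branch(c, times(empty, empty), times(times(empty, empty), c))) ≐ y1. Substituting into the earlier bindings gives y := branch(c, times(empty, empty), times(times(empty, empty), c)), x2 := branch(c, times(empty, empty), times(times(empty, empty), c)).
Delete trivial equation k ≐ k.
Bind y1 := leaf(branch(c, times(empty, empty), times(times(empty, empty), c))).
MGU = { y -> branch(c, times(empty, empty), times(times(empty, empty), c)), x2 -> branch(c, times(empty, empty), times(times(empty, empty), c)), u -> times(empty, empty), t -> times(times(empty, empty), c), y1 -> leaf(branch(c, times(empty, empty), times(times(empty, empty), c))) }, so t -> times(times(empty, empty), c).

times(times(empty, empty), c)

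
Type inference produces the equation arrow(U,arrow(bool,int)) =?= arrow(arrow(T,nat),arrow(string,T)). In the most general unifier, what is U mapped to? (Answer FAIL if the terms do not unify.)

Decompose arrow/2: U =?= arrow(T,nat),  arrow(bool,int) =?= arrow(string,T).
Bind U := arrow(T,nat); no other remaining equation mentions U.
Decompose arrow/2: bool =?= string,  int =?= T.
Clash: constants bool and string differ; no unifier exists.

FAIL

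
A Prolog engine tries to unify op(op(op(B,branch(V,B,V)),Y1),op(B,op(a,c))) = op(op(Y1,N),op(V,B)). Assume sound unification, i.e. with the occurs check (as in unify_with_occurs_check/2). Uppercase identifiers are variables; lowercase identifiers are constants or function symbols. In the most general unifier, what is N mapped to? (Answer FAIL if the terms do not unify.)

Decompose op/2: op(op(B,branch(V,B,V)),Y1) = op(Y1,N),  op(B,op(a,c)) = op(V,B).
Decompose op/2: op(B,branch(V,B,V)) = Y1,  Y1 = N.
Bind Y1 := op(B,branch(V,B,V)); substituting into the one remaining equation that mentions Y1 gives: op(B,branch(V,B,V)) = N.
Bind N := op(B,branch(V,B,V)); no other remaining equation mentions N.
Decompose op/2: B = V,  op(a,c) = B.
Bind B := V; substituting into the remaining equation gives: op(a,c) = V. Substituting into the earlier bindings gives Y1 := op(V,branch(V,V,V)), N := op(V,branch(V,V,V)).
Bind V := op(a,c). Substituting into the earlier bindings gives Y1 := op(op(a,c),branch(op(a,c),op(a,c),op(a,c))), N := op(op(a,c),branch(op(a,c),op(a,c),op(a,c))), B := op(a,c).
MGU = { Y1 ↦ op(op(a,c),branch(op(a,c),op(a,c),op(a,c))), N ↦ op(op(a,c),branch(op(a,c),op(a,c),op(a,c))), B ↦ op(a,c), V ↦ op(a,c) }, so N ↦ op(op(a,c),branch(op(a,c),op(a,c),op(a,c))).

op(op(a,c),branch(op(a,c),op(a,c),op(a,c)))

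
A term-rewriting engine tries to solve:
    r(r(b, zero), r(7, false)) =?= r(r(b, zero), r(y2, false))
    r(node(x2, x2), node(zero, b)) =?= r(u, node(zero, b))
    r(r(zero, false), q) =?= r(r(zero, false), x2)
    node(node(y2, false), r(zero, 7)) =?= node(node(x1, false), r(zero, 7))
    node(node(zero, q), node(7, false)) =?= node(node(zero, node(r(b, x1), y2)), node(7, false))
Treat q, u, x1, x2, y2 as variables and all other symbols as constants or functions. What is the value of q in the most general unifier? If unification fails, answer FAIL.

node(r(b, 7), 7)

Decompose r/2: r(b, zero) =?= r(b, zero),  r(7, false) =?= r(y2, false).
Delete trivial equation r(b, zero) =?= r(b, zero).
Decompose r/2: 7 =?= y2,  false =?= false.
Bind y2 := 7; substituting into the 2 remaining equations that mention y2 gives: node(node(7, false), r(zero, 7)) =?= node(node(x1, false), r(zero, 7)),  node(node(zero, q), node(7, false)) =?= node(node(zero, node(r(b, x1), 7)), node(7, false)).
Delete trivial equation false =?= false.
Decompose r/2: node(x2, x2) =?= u,  node(zero, b) =?= node(zero, b).
Bind u := node(x2, x2); no other remaining equation mentions u.
Delete trivial equation node(zero, b) =?= node(zero, b).
Decompose r/2: r(zero, false) =?= r(zero, false),  q =?= x2.
Delete trivial equation r(zero, false) =?= r(zero, false).
Bind q := x2; substituting into the one remaining equation that mentions q gives: node(node(zero, x2), node(7, false)) =?= node(node(zero, node(r(b, x1), 7)), node(7, false)).
Decompose node/2: node(7, false) =?= node(x1, false),  r(zero, 7) =?= r(zero, 7).
Decompose node/2: 7 =?= x1,  false =?= false.
Bind x1 := 7; substituting into the one remaining equation that mentions x1 gives: node(node(zero, x2), node(7, false)) =?= node(node(zero, node(r(b, 7), 7)), node(7, false)).
Delete trivial equation false =?= false.
Delete trivial equation r(zero, 7) =?= r(zero, 7).
Decompose node/2: node(zero, x2) =?= node(zero, node(r(b, 7), 7)),  node(7, false) =?= node(7, false).
Decompose node/2: zero =?= zero,  x2 =?= node(r(b, 7), 7).
Delete trivial equation zero =?= zero.
Bind x2 := node(r(b, 7), 7); no other remaining equation mentions x2. Substituting into the earlier bindings gives u := node(node(r(b, 7), 7), node(r(b, 7), 7)), q := node(r(b, 7), 7).
Delete trivial equation node(7, false) =?= node(7, false).
MGU = { y2 -> 7, u -> node(node(r(b, 7), 7), node(r(b, 7), 7)), q -> node(r(b, 7), 7), x1 -> 7, x2 -> node(r(b, 7), 7) }, so q -> node(r(b, 7), 7).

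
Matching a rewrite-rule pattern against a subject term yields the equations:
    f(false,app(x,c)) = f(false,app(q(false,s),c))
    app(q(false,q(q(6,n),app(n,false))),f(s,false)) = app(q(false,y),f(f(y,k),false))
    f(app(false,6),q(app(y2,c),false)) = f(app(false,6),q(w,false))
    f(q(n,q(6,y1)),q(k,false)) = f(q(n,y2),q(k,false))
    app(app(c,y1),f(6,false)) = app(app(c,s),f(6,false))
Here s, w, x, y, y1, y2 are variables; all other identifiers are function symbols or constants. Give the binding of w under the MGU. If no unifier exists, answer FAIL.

app(q(6,f(q(q(6,n),app(n,false)),k)),c)

Decompose f/2: false = false,  app(x,c) = app(q(false,s),c).
Delete trivial equation false = false.
Decompose app/2: x = q(false,s),  c = c.
Bind x := q(false,s); no other remaining equation mentions x.
Delete trivial equation c = c.
Decompose app/2: q(false,q(q(6,n),app(n,false))) = q(false,y),  f(s,false) = f(f(y,k),false).
Decompose q/2: false = false,  q(q(6,n),app(n,false)) = y.
Delete trivial equation false = false.
Bind y := q(q(6,n),app(n,false)); substituting into the one remaining equation that mentions y gives: f(s,false) = f(f(q(q(6,n),app(n,false)),k),false).
Decompose f/2: s = f(q(q(6,n),app(n,false)),k),  false = false.
Bind s := f(q(q(6,n),app(n,false)),k); substituting into the one remaining equation that mentions s gives: app(app(c,y1),f(6,false)) = app(app(c,f(q(q(6,n),app(n,false)),k)),f(6,false)). Substituting into the earlier binding gives x := q(false,f(q(q(6,n),app(n,false)),k)).
Delete trivial equation false = false.
Decompose f/2: app(false,6) = app(false,6),  q(app(y2,c),false) = q(w,false).
Delete trivial equation app(false,6) = app(false,6).
Decompose q/2: app(y2,c) = w,  false = false.
Bind w := app(y2,c); no other remaining equation mentions w.
Delete trivial equation false = false.
Decompose f/2: q(n,q(6,y1)) = q(n,y2),  q(k,false) = q(k,false).
Decompose q/2: n = n,  q(6,y1) = y2.
Delete trivial equation n = n.
Bind y2 := q(6,y1); no other remaining equation mentions y2. Substituting into the earlier binding gives w := app(q(6,y1),c).
Delete trivial equation q(k,false) = q(k,false).
Decompose app/2: app(c,y1) = app(c,f(q(q(6,n),app(n,false)),k)),  f(6,false) = f(6,false).
Decompose app/2: c = c,  y1 = f(q(q(6,n),app(n,false)),k).
Delete trivial equation c = c.
Bind y1 := f(q(q(6,n),app(n,false)),k); no other remaining equation mentions y1. Substituting into the earlier bindings gives w := app(q(6,f(q(q(6,n),app(n,false)),k)),c), y2 := q(6,f(q(q(6,n),app(n,false)),k)).
Delete trivial equation f(6,false) = f(6,false).
MGU = { x ↦ q(false,f(q(q(6,n),app(n,false)),k)), y ↦ q(q(6,n),app(n,false)), s ↦ f(q(q(6,n),app(n,false)),k), w ↦ app(q(6,f(q(q(6,n),app(n,false)),k)),c), y2 ↦ q(6,f(q(q(6,n),app(n,false)),k)), y1 ↦ f(q(q(6,n),app(n,false)),k) }, so w ↦ app(q(6,f(q(q(6,n),app(n,false)),k)),c).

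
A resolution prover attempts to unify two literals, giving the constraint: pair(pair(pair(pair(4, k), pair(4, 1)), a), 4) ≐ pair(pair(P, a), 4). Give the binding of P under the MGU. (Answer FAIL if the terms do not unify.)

Decompose pair/2: pair(pair(pair(4, k), pair(4, 1)), a) ≐ pair(P, a),  4 ≐ 4.
Decompose pair/2: pair(pair(4, k), pair(4, 1)) ≐ P,  a ≐ a.
Bind P := pair(pair(4, k), pair(4, 1)); no other remaining equation mentions P.
Delete trivial equation a ≐ a.
Delete trivial equation 4 ≐ 4.
MGU = { P -> pair(pair(4, k), pair(4, 1)) }, so P -> pair(pair(4, k), pair(4, 1)).

pair(pair(4, k), pair(4, 1))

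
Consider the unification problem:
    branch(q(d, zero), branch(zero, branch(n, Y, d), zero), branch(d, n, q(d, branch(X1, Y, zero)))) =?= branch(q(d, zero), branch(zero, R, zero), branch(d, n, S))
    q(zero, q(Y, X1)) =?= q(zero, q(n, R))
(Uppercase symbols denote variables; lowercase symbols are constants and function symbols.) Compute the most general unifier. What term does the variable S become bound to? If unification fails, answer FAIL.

Decompose branch/3: q(d, zero) =?= q(d, zero),  branch(zero, branch(n, Y, d), zero) =?= branch(zero, R, zero),  branch(d, n, q(d, branch(X1, Y, zero))) =?= branch(d, n, S).
Delete trivial equation q(d, zero) =?= q(d, zero).
Decompose branch/3: zero =?= zero,  branch(n, Y, d) =?= R,  zero =?= zero.
Delete trivial equation zero =?= zero.
Bind R := branch(n, Y, d); substituting into the one remaining equation that mentions R gives: q(zero, q(Y, X1)) =?= q(zero, q(n, branch(n, Y, d))).
Delete trivial equation zero =?= zero.
Decompose branch/3: d =?= d,  n =?= n,  q(d, branch(X1, Y, zero)) =?= S.
Delete trivial equation d =?= d.
Delete trivial equation n =?= n.
Bind S := q(d, branch(X1, Y, zero)); no other remaining equation mentions S.
Decompose q/2: zero =?= zero,  q(Y, X1) =?= q(n, branch(n, Y, d)).
Delete trivial equation zero =?= zero.
Decompose q/2: Y =?= n,  X1 =?= branch(n, Y, d).
Bind Y := n; substituting into the remaining equation gives: X1 =?= branch(n, n, d). Substituting into the earlier bindings gives R := branch(n, n, d), S := q(d, branch(X1, n, zero)).
Bind X1 := branch(n, n, d). Substituting into the earlier binding gives S := q(d, branch(branch(n, n, d), n, zero)).
MGU = { R ↦ branch(n, n, d), S ↦ q(d, branch(branch(n, n, d), n, zero)), Y ↦ n, X1 ↦ branch(n, n, d) }, so S ↦ q(d, branch(branch(n, n, d), n, zero)).

q(d, branch(branch(n, n, d), n, zero))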